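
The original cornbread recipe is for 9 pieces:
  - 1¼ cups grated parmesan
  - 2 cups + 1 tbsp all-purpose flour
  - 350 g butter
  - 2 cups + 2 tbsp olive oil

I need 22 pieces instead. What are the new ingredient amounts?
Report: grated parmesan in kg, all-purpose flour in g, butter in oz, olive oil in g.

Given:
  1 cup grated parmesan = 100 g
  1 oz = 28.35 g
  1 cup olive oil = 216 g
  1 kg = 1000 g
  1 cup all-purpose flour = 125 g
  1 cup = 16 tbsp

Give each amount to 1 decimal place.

grated parmesan: 0.3 kg; all-purpose flour: 630.2 g; butter: 30.2 oz; olive oil: 1122.0 g

Scaling factor: 22/9.
grated parmesan: 1.25 cup × 22/9 × 100 g/cup ÷ 1000 g/kg ≈ 0.3 kg
all-purpose flour: (2 cup + 1 tbsp = 2.0625 cup) × 22/9 × 125 g/cup ≈ 630.2 g
butter: 350 g × 22/9 ÷ 28.35 g/oz ≈ 30.2 oz
olive oil: (2 cup + 2 tbsp = 2.125 cup) × 22/9 × 216 g/cup = 1122.0 g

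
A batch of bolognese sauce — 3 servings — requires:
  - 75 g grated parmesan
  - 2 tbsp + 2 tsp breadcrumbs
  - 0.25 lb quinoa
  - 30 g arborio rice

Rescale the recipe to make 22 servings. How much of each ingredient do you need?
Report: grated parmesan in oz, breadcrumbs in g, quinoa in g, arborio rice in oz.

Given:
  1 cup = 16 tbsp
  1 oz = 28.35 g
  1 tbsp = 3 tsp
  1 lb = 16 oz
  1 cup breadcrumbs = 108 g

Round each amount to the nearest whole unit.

grated parmesan: 19 oz; breadcrumbs: 132 g; quinoa: 832 g; arborio rice: 8 oz

Scaling factor: 22/3.
grated parmesan: 75 g × 22/3 ÷ 28.35 g/oz ≈ 19 oz
breadcrumbs: (2 tbsp + 2 tsp = 8/3 tbsp) × 22/3 ÷ 16 tbsp/cup × 108 g/cup = 132 g
quinoa: 0.25 lb × 22/3 × 16 oz/lb × 28.35 g/oz ≈ 832 g
arborio rice: 30 g × 22/3 ÷ 28.35 g/oz ≈ 8 oz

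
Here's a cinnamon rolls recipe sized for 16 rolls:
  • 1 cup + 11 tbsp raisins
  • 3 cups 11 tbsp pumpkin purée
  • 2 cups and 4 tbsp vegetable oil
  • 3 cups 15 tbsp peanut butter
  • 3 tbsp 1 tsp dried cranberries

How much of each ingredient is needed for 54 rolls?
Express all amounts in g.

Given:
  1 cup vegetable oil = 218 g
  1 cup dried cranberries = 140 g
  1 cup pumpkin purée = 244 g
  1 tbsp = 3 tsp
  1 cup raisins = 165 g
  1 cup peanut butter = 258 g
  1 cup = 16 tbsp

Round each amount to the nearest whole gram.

Scaling factor: 54/16 = 27/8 = 3.375.
raisins: (1 cup + 11 tbsp = 1.6875 cup) × 27/8 × 165 g/cup ≈ 940 g
pumpkin purée: (3 cup + 11 tbsp = 3.6875 cup) × 27/8 × 244 g/cup ≈ 3037 g
vegetable oil: (2 cup + 4 tbsp = 2.25 cup) × 27/8 × 218 g/cup ≈ 1655 g
peanut butter: (3 cup + 15 tbsp = 3.9375 cup) × 27/8 × 258 g/cup ≈ 3429 g
dried cranberries: (3 tbsp + 1 tsp = 10/3 tbsp) × 27/8 ÷ 16 tbsp/cup × 140 g/cup ≈ 98 g

raisins: 940 g; pumpkin purée: 3037 g; vegetable oil: 1655 g; peanut butter: 3429 g; dried cranberries: 98 g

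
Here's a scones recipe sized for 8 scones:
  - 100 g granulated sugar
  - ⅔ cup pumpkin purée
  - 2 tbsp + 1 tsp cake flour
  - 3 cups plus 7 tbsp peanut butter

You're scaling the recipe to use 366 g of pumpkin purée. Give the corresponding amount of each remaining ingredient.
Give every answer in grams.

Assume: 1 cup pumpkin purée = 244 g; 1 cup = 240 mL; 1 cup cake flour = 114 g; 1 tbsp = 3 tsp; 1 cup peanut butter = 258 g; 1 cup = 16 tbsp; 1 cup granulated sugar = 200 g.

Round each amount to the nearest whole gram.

The original recipe has 488/3 g of pumpkin purée, so the scaling factor is 366 ÷ 488/3 = 9/4 = 2.25.
granulated sugar: 100 g × 9/4 = 225 g
cake flour: (2 tbsp + 1 tsp = 7/3 tbsp) × 9/4 ÷ 16 tbsp/cup × 114 g/cup ≈ 37 g
peanut butter: (3 cup + 7 tbsp = 3.4375 cup) × 9/4 × 258 g/cup ≈ 1995 g

granulated sugar: 225 g; cake flour: 37 g; peanut butter: 1995 g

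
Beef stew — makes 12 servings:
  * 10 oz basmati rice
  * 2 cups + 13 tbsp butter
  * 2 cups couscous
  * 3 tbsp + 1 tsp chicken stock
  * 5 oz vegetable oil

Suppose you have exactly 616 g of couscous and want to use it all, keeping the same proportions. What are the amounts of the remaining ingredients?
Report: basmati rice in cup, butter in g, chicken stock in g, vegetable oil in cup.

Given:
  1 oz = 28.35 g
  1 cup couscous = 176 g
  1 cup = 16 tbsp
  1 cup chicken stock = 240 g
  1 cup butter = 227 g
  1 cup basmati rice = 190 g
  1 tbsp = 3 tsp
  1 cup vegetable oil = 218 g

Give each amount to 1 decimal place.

basmati rice: 2.6 cup; butter: 1117.3 g; chicken stock: 87.5 g; vegetable oil: 1.1 cup

The original recipe has 352 g of couscous, so the scaling factor is 616 ÷ 352 = 7/4 = 1.75.
basmati rice: 10 oz × 7/4 × 28.35 g/oz ÷ 190 g/cup ≈ 2.6 cup
butter: (2 cup + 13 tbsp = 2.8125 cup) × 7/4 × 227 g/cup ≈ 1117.3 g
chicken stock: (3 tbsp + 1 tsp = 10/3 tbsp) × 7/4 ÷ 16 tbsp/cup × 240 g/cup = 87.5 g
vegetable oil: 5 oz × 7/4 × 28.35 g/oz ÷ 218 g/cup ≈ 1.1 cup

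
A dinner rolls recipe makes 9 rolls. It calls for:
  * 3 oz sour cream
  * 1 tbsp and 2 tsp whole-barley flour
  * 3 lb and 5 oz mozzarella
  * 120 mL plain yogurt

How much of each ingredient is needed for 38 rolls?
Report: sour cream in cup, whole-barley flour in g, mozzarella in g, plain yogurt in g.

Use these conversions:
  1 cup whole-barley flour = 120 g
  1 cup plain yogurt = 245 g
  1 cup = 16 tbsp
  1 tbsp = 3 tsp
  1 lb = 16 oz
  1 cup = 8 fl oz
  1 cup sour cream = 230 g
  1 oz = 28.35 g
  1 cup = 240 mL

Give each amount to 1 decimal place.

Scaling factor: 38/9.
sour cream: 3 oz × 38/9 × 28.35 g/oz ÷ 230 g/cup ≈ 1.6 cup
whole-barley flour: (1 tbsp + 2 tsp = 5/3 tbsp) × 38/9 ÷ 16 tbsp/cup × 120 g/cup ≈ 52.8 g
mozzarella: (3 lb + 5 oz = 3.3125 lb) × 38/9 × 16 oz/lb × 28.35 g/oz = 6344.1 g
plain yogurt: 120 mL × 38/9 ÷ 240 mL/cup × 245 g/cup ≈ 517.2 g

sour cream: 1.6 cup; whole-barley flour: 52.8 g; mozzarella: 6344.1 g; plain yogurt: 517.2 g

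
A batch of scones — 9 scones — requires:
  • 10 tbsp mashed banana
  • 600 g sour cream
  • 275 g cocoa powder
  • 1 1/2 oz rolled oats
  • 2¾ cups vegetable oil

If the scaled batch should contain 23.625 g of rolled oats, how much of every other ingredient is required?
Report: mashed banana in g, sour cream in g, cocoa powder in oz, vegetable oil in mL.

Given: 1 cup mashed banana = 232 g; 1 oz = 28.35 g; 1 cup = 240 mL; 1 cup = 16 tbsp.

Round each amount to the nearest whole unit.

mashed banana: 81 g; sour cream: 333 g; cocoa powder: 5 oz; vegetable oil: 367 mL

The original recipe has 42.525 g of rolled oats, so the scaling factor is 23.625 ÷ 42.525 = 5/9.
mashed banana: 10 tbsp × 5/9 ÷ 16 tbsp/cup × 232 g/cup ≈ 81 g
sour cream: 600 g × 5/9 ≈ 333 g
cocoa powder: 275 g × 5/9 ÷ 28.35 g/oz ≈ 5 oz
vegetable oil: 2.75 cup × 5/9 × 240 mL/cup ≈ 367 mL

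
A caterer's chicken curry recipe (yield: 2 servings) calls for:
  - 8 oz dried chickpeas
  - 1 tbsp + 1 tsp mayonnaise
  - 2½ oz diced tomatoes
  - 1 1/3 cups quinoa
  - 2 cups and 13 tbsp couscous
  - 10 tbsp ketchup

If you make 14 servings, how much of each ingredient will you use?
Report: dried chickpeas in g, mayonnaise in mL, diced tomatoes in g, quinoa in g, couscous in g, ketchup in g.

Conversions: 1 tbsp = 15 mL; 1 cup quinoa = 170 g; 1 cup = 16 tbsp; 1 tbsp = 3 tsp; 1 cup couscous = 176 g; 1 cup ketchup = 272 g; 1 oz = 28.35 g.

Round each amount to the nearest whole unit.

dried chickpeas: 1588 g; mayonnaise: 140 mL; diced tomatoes: 496 g; quinoa: 1587 g; couscous: 3465 g; ketchup: 1190 g

Scaling factor: 14/2 = 7.
dried chickpeas: 8 oz × 7 × 28.35 g/oz ≈ 1588 g
mayonnaise: (1 tbsp + 1 tsp = 4/3 tbsp) × 7 × 15 mL/tbsp = 140 mL
diced tomatoes: 2.5 oz × 7 × 28.35 g/oz ≈ 496 g
quinoa: 4/3 cup × 7 × 170 g/cup ≈ 1587 g
couscous: (2 cup + 13 tbsp = 2.8125 cup) × 7 × 176 g/cup = 3465 g
ketchup: 10 tbsp × 7 ÷ 16 tbsp/cup × 272 g/cup = 1190 g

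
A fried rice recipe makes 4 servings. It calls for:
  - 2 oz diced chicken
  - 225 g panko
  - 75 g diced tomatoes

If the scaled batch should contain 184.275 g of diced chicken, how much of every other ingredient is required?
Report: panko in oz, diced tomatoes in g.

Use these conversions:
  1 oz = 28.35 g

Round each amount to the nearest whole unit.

panko: 26 oz; diced tomatoes: 244 g

The original recipe has 56.7 g of diced chicken, so the scaling factor is 184.275 ÷ 56.7 = 13/4 = 3.25.
panko: 225 g × 13/4 ÷ 28.35 g/oz ≈ 26 oz
diced tomatoes: 75 g × 13/4 ≈ 244 g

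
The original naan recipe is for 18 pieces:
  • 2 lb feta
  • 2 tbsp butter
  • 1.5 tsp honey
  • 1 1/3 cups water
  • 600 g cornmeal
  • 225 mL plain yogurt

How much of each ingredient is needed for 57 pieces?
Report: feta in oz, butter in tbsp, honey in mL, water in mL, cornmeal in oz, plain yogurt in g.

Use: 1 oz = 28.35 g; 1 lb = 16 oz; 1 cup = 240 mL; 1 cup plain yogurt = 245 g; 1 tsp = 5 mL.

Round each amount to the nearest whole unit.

feta: 101 oz; butter: 6 tbsp; honey: 24 mL; water: 1013 mL; cornmeal: 67 oz; plain yogurt: 727 g

Scaling factor: 57/18 = 19/6.
feta: 2 lb × 19/6 × 16 oz/lb ≈ 101 oz
butter: 2 tbsp × 19/6 ≈ 6 tbsp
honey: 1.5 tsp × 19/6 × 5 mL/tsp ≈ 24 mL
water: 4/3 cup × 19/6 × 240 mL/cup ≈ 1013 mL
cornmeal: 600 g × 19/6 ÷ 28.35 g/oz ≈ 67 oz
plain yogurt: 225 mL × 19/6 ÷ 240 mL/cup × 245 g/cup ≈ 727 g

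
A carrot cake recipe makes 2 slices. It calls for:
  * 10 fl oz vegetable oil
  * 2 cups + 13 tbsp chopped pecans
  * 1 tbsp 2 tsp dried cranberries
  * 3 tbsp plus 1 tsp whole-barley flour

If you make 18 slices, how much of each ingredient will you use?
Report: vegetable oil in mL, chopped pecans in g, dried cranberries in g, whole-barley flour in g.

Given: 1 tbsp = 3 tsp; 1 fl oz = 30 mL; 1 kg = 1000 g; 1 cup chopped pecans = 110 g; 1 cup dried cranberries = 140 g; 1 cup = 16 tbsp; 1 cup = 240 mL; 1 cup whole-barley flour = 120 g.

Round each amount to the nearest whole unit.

Scaling factor: 18/2 = 9.
vegetable oil: 10 fl oz × 9 × 30 mL/fl oz = 2700 mL
chopped pecans: (2 cup + 13 tbsp = 2.8125 cup) × 9 × 110 g/cup ≈ 2784 g
dried cranberries: (1 tbsp + 2 tsp = 5/3 tbsp) × 9 ÷ 16 tbsp/cup × 140 g/cup ≈ 131 g
whole-barley flour: (3 tbsp + 1 tsp = 10/3 tbsp) × 9 ÷ 16 tbsp/cup × 120 g/cup = 225 g

vegetable oil: 2700 mL; chopped pecans: 2784 g; dried cranberries: 131 g; whole-barley flour: 225 g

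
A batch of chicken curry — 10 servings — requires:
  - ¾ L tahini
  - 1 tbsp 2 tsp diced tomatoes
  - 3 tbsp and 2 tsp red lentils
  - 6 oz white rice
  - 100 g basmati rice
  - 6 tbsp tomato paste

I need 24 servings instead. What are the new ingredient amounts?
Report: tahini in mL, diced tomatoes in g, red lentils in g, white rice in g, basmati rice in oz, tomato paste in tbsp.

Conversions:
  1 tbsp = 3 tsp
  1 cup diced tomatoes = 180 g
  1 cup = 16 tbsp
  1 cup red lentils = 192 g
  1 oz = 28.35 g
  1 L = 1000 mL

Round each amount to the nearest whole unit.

tahini: 1800 mL; diced tomatoes: 45 g; red lentils: 106 g; white rice: 408 g; basmati rice: 8 oz; tomato paste: 14 tbsp

Scaling factor: 24/10 = 12/5 = 2.4.
tahini: 0.75 L × 12/5 × 1000 mL/L = 1800 mL
diced tomatoes: (1 tbsp + 2 tsp = 5/3 tbsp) × 12/5 ÷ 16 tbsp/cup × 180 g/cup = 45 g
red lentils: (3 tbsp + 2 tsp = 11/3 tbsp) × 12/5 ÷ 16 tbsp/cup × 192 g/cup ≈ 106 g
white rice: 6 oz × 12/5 × 28.35 g/oz ≈ 408 g
basmati rice: 100 g × 12/5 ÷ 28.35 g/oz ≈ 8 oz
tomato paste: 6 tbsp × 12/5 ≈ 14 tbsp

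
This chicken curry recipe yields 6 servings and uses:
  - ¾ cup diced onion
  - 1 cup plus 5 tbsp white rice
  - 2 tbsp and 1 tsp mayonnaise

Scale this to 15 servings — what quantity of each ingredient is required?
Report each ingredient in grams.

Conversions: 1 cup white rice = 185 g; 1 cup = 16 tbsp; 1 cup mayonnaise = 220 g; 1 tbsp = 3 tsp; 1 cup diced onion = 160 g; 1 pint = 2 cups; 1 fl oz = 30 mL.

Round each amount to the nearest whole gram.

diced onion: 300 g; white rice: 607 g; mayonnaise: 80 g

Scaling factor: 15/6 = 5/2 = 2.5.
diced onion: 0.75 cup × 5/2 × 160 g/cup = 300 g
white rice: (1 cup + 5 tbsp = 1.3125 cup) × 5/2 × 185 g/cup ≈ 607 g
mayonnaise: (2 tbsp + 1 tsp = 7/3 tbsp) × 5/2 ÷ 16 tbsp/cup × 220 g/cup ≈ 80 g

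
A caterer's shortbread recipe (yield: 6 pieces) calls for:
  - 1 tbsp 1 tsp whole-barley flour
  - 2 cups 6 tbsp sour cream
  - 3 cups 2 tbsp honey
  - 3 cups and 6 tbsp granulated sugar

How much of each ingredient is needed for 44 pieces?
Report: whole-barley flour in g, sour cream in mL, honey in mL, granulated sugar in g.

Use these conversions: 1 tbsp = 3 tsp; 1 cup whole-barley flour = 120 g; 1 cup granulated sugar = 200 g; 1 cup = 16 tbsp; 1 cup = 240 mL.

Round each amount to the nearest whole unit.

whole-barley flour: 73 g; sour cream: 4180 mL; honey: 5500 mL; granulated sugar: 4950 g

Scaling factor: 44/6 = 22/3.
whole-barley flour: (1 tbsp + 1 tsp = 4/3 tbsp) × 22/3 ÷ 16 tbsp/cup × 120 g/cup ≈ 73 g
sour cream: (2 cup + 6 tbsp = 2.375 cup) × 22/3 × 240 mL/cup = 4180 mL
honey: (3 cup + 2 tbsp = 3.125 cup) × 22/3 × 240 mL/cup = 5500 mL
granulated sugar: (3 cup + 6 tbsp = 3.375 cup) × 22/3 × 200 g/cup = 4950 g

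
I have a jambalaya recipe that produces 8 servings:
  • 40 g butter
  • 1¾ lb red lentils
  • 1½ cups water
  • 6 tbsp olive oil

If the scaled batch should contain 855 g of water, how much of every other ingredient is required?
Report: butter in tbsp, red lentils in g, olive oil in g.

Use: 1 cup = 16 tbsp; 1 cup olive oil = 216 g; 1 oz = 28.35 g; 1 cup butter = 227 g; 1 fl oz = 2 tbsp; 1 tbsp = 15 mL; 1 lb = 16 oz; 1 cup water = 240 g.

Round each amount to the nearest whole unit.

butter: 7 tbsp; red lentils: 1885 g; olive oil: 192 g

The original recipe has 360 g of water, so the scaling factor is 855 ÷ 360 = 19/8 = 2.375.
butter: 40 g × 19/8 ÷ 227 g/cup × 16 tbsp/cup ≈ 7 tbsp
red lentils: 1.75 lb × 19/8 × 16 oz/lb × 28.35 g/oz ≈ 1885 g
olive oil: 6 tbsp × 19/8 ÷ 16 tbsp/cup × 216 g/cup ≈ 192 g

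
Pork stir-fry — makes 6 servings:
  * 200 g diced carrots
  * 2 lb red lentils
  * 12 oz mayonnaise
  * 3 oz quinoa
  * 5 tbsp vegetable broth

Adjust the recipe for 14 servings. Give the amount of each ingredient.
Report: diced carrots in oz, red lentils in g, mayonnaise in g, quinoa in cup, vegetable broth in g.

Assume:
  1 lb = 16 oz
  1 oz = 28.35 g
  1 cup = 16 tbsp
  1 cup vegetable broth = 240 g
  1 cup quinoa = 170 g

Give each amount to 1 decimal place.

Scaling factor: 14/6 = 7/3.
diced carrots: 200 g × 7/3 ÷ 28.35 g/oz ≈ 16.5 oz
red lentils: 2 lb × 7/3 × 16 oz/lb × 28.35 g/oz = 2116.8 g
mayonnaise: 12 oz × 7/3 × 28.35 g/oz = 793.8 g
quinoa: 3 oz × 7/3 × 28.35 g/oz ÷ 170 g/cup ≈ 1.2 cup
vegetable broth: 5 tbsp × 7/3 ÷ 16 tbsp/cup × 240 g/cup = 175.0 g

diced carrots: 16.5 oz; red lentils: 2116.8 g; mayonnaise: 793.8 g; quinoa: 1.2 cup; vegetable broth: 175.0 g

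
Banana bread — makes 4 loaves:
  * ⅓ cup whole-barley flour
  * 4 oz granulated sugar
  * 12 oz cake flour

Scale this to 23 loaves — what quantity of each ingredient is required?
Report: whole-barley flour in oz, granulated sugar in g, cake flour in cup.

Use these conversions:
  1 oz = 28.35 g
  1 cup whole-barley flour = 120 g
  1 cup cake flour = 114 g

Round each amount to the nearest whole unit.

whole-barley flour: 8 oz; granulated sugar: 652 g; cake flour: 17 cup

Scaling factor: 23/4 = 5.75.
whole-barley flour: 1/3 cup × 23/4 × 120 g/cup ÷ 28.35 g/oz ≈ 8 oz
granulated sugar: 4 oz × 23/4 × 28.35 g/oz ≈ 652 g
cake flour: 12 oz × 23/4 × 28.35 g/oz ÷ 114 g/cup ≈ 17 cup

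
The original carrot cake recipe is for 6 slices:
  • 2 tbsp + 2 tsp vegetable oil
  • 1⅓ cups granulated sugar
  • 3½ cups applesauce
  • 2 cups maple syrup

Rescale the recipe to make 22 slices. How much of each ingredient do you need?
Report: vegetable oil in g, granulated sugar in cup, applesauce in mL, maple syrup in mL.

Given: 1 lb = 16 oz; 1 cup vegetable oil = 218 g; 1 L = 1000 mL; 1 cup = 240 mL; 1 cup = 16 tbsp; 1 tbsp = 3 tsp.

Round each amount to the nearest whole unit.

Scaling factor: 22/6 = 11/3.
vegetable oil: (2 tbsp + 2 tsp = 8/3 tbsp) × 11/3 ÷ 16 tbsp/cup × 218 g/cup ≈ 133 g
granulated sugar: 4/3 cup × 11/3 ≈ 5 cup
applesauce: 3.5 cup × 11/3 × 240 mL/cup = 3080 mL
maple syrup: 2 cup × 11/3 × 240 mL/cup = 1760 mL

vegetable oil: 133 g; granulated sugar: 5 cup; applesauce: 3080 mL; maple syrup: 1760 mL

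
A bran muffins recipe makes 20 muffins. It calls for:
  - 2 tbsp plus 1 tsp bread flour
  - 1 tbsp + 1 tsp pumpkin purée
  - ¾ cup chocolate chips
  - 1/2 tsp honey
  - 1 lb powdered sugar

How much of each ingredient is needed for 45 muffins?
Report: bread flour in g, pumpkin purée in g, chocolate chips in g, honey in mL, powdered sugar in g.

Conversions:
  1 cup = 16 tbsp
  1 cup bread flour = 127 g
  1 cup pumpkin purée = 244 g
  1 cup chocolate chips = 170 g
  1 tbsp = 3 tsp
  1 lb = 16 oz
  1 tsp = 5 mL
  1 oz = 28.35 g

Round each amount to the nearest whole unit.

bread flour: 42 g; pumpkin purée: 46 g; chocolate chips: 287 g; honey: 6 mL; powdered sugar: 1021 g

Scaling factor: 45/20 = 9/4 = 2.25.
bread flour: (2 tbsp + 1 tsp = 7/3 tbsp) × 9/4 ÷ 16 tbsp/cup × 127 g/cup ≈ 42 g
pumpkin purée: (1 tbsp + 1 tsp = 4/3 tbsp) × 9/4 ÷ 16 tbsp/cup × 244 g/cup ≈ 46 g
chocolate chips: 0.75 cup × 9/4 × 170 g/cup ≈ 287 g
honey: 0.5 tsp × 9/4 × 5 mL/tsp ≈ 6 mL
powdered sugar: 1 lb × 9/4 × 16 oz/lb × 28.35 g/oz ≈ 1021 g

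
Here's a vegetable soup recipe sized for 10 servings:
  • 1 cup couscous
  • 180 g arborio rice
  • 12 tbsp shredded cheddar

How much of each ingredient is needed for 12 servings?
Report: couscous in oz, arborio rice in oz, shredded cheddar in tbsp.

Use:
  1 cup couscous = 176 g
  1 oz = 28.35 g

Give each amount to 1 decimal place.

Scaling factor: 12/10 = 6/5 = 1.2.
couscous: 1 cup × 6/5 × 176 g/cup ÷ 28.35 g/oz ≈ 7.4 oz
arborio rice: 180 g × 6/5 ÷ 28.35 g/oz ≈ 7.6 oz
shredded cheddar: 12 tbsp × 6/5 = 14.4 tbsp

couscous: 7.4 oz; arborio rice: 7.6 oz; shredded cheddar: 14.4 tbsp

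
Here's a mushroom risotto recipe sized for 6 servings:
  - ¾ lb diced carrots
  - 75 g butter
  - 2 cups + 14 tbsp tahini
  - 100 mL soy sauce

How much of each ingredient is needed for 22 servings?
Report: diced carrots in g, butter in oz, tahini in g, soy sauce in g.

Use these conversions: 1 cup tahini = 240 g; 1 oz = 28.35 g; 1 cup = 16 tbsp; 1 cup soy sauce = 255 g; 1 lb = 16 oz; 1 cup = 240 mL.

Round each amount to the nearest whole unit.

Scaling factor: 22/6 = 11/3.
diced carrots: 0.75 lb × 11/3 × 16 oz/lb × 28.35 g/oz ≈ 1247 g
butter: 75 g × 11/3 ÷ 28.35 g/oz ≈ 10 oz
tahini: (2 cup + 14 tbsp = 2.875 cup) × 11/3 × 240 g/cup = 2530 g
soy sauce: 100 mL × 11/3 ÷ 240 mL/cup × 255 g/cup ≈ 390 g

diced carrots: 1247 g; butter: 10 oz; tahini: 2530 g; soy sauce: 390 g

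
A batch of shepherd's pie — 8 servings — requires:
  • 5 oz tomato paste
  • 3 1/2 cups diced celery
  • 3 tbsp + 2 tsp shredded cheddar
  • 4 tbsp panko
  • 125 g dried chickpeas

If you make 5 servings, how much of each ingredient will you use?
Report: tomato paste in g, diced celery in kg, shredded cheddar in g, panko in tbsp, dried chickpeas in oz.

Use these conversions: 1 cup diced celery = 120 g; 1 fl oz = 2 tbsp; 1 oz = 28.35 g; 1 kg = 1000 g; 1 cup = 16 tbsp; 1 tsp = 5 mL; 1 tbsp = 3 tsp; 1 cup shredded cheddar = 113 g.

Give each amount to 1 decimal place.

Scaling factor: 5/8 = 0.625.
tomato paste: 5 oz × 5/8 × 28.35 g/oz ≈ 88.6 g
diced celery: 3.5 cup × 5/8 × 120 g/cup ÷ 1000 g/kg ≈ 0.3 kg
shredded cheddar: (3 tbsp + 2 tsp = 11/3 tbsp) × 5/8 ÷ 16 tbsp/cup × 113 g/cup ≈ 16.2 g
panko: 4 tbsp × 5/8 = 2.5 tbsp
dried chickpeas: 125 g × 5/8 ÷ 28.35 g/oz ≈ 2.8 oz

tomato paste: 88.6 g; diced celery: 0.3 kg; shredded cheddar: 16.2 g; panko: 2.5 tbsp; dried chickpeas: 2.8 oz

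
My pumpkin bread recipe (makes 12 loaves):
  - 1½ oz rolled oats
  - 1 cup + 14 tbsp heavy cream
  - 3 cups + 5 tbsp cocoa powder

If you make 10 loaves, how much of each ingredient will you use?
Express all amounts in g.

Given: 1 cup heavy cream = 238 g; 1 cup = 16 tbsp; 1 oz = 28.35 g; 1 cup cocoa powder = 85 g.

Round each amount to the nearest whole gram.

Scaling factor: 10/12 = 5/6.
rolled oats: 1.5 oz × 5/6 × 28.35 g/oz ≈ 35 g
heavy cream: (1 cup + 14 tbsp = 1.875 cup) × 5/6 × 238 g/cup ≈ 372 g
cocoa powder: (3 cup + 5 tbsp = 3.3125 cup) × 5/6 × 85 g/cup ≈ 235 g

rolled oats: 35 g; heavy cream: 372 g; cocoa powder: 235 g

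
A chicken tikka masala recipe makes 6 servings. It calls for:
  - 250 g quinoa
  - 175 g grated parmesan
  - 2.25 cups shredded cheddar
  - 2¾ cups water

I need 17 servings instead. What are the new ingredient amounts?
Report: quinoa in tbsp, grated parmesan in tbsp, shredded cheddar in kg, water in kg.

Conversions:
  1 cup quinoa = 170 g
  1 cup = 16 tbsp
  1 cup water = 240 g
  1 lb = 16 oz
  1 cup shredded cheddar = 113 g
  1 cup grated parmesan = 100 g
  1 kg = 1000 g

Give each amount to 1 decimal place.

quinoa: 66.7 tbsp; grated parmesan: 79.3 tbsp; shredded cheddar: 0.7 kg; water: 1.9 kg

Scaling factor: 17/6.
quinoa: 250 g × 17/6 ÷ 170 g/cup × 16 tbsp/cup ≈ 66.7 tbsp
grated parmesan: 175 g × 17/6 ÷ 100 g/cup × 16 tbsp/cup ≈ 79.3 tbsp
shredded cheddar: 2.25 cup × 17/6 × 113 g/cup ÷ 1000 g/kg ≈ 0.7 kg
water: 2.75 cup × 17/6 × 240 g/cup ÷ 1000 g/kg ≈ 1.9 kg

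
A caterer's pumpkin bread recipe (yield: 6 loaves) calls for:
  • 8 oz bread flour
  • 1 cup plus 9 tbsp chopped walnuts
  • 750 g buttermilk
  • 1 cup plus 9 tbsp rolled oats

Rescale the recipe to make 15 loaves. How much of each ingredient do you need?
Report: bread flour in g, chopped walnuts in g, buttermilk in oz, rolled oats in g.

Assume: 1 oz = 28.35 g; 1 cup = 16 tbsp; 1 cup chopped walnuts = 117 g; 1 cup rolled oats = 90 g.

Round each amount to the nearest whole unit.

bread flour: 567 g; chopped walnuts: 457 g; buttermilk: 66 oz; rolled oats: 352 g

Scaling factor: 15/6 = 5/2 = 2.5.
bread flour: 8 oz × 5/2 × 28.35 g/oz = 567 g
chopped walnuts: (1 cup + 9 tbsp = 1.5625 cup) × 5/2 × 117 g/cup ≈ 457 g
buttermilk: 750 g × 5/2 ÷ 28.35 g/oz ≈ 66 oz
rolled oats: (1 cup + 9 tbsp = 1.5625 cup) × 5/2 × 90 g/cup ≈ 352 g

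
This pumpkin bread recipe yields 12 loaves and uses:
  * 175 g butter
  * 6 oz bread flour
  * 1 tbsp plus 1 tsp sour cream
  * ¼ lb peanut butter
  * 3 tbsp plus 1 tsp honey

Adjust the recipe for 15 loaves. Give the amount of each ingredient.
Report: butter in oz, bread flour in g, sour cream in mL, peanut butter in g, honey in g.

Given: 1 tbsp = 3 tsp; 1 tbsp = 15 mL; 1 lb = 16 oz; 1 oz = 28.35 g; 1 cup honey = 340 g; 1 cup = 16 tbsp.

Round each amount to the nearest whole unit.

butter: 8 oz; bread flour: 213 g; sour cream: 25 mL; peanut butter: 142 g; honey: 89 g

Scaling factor: 15/12 = 5/4 = 1.25.
butter: 175 g × 5/4 ÷ 28.35 g/oz ≈ 8 oz
bread flour: 6 oz × 5/4 × 28.35 g/oz ≈ 213 g
sour cream: (1 tbsp + 1 tsp = 4/3 tbsp) × 5/4 × 15 mL/tbsp = 25 mL
peanut butter: 0.25 lb × 5/4 × 16 oz/lb × 28.35 g/oz ≈ 142 g
honey: (3 tbsp + 1 tsp = 10/3 tbsp) × 5/4 ÷ 16 tbsp/cup × 340 g/cup ≈ 89 g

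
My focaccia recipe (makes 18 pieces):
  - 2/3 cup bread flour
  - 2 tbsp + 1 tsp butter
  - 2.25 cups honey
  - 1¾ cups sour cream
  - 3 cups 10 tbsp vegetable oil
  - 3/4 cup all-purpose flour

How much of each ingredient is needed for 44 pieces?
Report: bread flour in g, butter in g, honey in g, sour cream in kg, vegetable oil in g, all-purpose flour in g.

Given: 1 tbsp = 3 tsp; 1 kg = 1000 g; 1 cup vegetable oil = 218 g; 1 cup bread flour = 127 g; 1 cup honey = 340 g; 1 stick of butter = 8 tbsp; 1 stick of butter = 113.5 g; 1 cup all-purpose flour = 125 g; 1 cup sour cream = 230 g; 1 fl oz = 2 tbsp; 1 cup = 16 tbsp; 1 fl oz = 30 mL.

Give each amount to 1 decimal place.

bread flour: 207.0 g; butter: 80.9 g; honey: 1870.0 g; sour cream: 1.0 kg; vegetable oil: 1931.7 g; all-purpose flour: 229.2 g

Scaling factor: 44/18 = 22/9.
bread flour: 2/3 cup × 22/9 × 127 g/cup ≈ 207.0 g
butter: (2 tbsp + 1 tsp = 7/3 tbsp) × 22/9 ÷ 8 tbsp/stick × 113.5 g/stick ≈ 80.9 g
honey: 2.25 cup × 22/9 × 340 g/cup = 1870.0 g
sour cream: 1.75 cup × 22/9 × 230 g/cup ÷ 1000 g/kg ≈ 1.0 kg
vegetable oil: (3 cup + 10 tbsp = 3.625 cup) × 22/9 × 218 g/cup ≈ 1931.7 g
all-purpose flour: 0.75 cup × 22/9 × 125 g/cup ≈ 229.2 g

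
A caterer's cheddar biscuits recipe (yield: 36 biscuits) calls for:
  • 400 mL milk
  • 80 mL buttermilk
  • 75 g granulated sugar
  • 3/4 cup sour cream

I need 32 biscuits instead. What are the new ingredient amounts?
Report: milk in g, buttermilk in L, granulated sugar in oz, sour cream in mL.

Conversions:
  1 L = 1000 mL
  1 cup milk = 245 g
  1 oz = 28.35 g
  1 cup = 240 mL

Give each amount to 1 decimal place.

milk: 363.0 g; buttermilk: 0.1 L; granulated sugar: 2.4 oz; sour cream: 160.0 mL

Scaling factor: 32/36 = 8/9.
milk: 400 mL × 8/9 ÷ 240 mL/cup × 245 g/cup ≈ 363.0 g
buttermilk: 80 mL × 8/9 ÷ 1000 mL/L ≈ 0.1 L
granulated sugar: 75 g × 8/9 ÷ 28.35 g/oz ≈ 2.4 oz
sour cream: 0.75 cup × 8/9 × 240 mL/cup = 160.0 mL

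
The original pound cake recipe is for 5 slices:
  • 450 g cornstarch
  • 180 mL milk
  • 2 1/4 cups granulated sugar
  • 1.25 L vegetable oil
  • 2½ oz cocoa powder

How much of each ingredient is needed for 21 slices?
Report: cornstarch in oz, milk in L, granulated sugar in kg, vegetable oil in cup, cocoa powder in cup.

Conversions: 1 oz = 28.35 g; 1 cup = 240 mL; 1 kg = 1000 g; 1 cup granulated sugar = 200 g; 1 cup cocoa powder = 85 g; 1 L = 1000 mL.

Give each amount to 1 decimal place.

cornstarch: 66.7 oz; milk: 0.8 L; granulated sugar: 1.9 kg; vegetable oil: 21.9 cup; cocoa powder: 3.5 cup

Scaling factor: 21/5 = 4.2.
cornstarch: 450 g × 21/5 ÷ 28.35 g/oz ≈ 66.7 oz
milk: 180 mL × 21/5 ÷ 1000 mL/L ≈ 0.8 L
granulated sugar: 2.25 cup × 21/5 × 200 g/cup ÷ 1000 g/kg ≈ 1.9 kg
vegetable oil: 1.25 L × 21/5 × 1000 mL/L ÷ 240 mL/cup ≈ 21.9 cup
cocoa powder: 2.5 oz × 21/5 × 28.35 g/oz ÷ 85 g/cup ≈ 3.5 cup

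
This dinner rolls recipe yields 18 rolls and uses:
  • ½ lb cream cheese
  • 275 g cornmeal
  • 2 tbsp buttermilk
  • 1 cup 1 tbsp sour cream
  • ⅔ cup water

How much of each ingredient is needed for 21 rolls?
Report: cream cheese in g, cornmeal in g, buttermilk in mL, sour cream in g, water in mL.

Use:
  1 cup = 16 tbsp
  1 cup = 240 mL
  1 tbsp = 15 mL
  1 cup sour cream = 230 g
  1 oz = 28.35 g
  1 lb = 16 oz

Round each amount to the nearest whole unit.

Scaling factor: 21/18 = 7/6.
cream cheese: 0.5 lb × 7/6 × 16 oz/lb × 28.35 g/oz ≈ 265 g
cornmeal: 275 g × 7/6 ≈ 321 g
buttermilk: 2 tbsp × 7/6 × 15 mL/tbsp = 35 mL
sour cream: (1 cup + 1 tbsp = 1.0625 cup) × 7/6 × 230 g/cup ≈ 285 g
water: 2/3 cup × 7/6 × 240 mL/cup ≈ 187 mL

cream cheese: 265 g; cornmeal: 321 g; buttermilk: 35 mL; sour cream: 285 g; water: 187 mL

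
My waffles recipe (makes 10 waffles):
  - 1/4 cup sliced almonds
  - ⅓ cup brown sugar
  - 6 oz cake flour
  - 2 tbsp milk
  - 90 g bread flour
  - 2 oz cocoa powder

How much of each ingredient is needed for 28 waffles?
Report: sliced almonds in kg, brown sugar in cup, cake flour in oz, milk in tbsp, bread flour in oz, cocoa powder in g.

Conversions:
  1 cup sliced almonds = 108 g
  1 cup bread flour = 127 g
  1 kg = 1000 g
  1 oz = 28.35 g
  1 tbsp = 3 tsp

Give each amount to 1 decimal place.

Scaling factor: 28/10 = 14/5 = 2.8.
sliced almonds: 0.25 cup × 14/5 × 108 g/cup ÷ 1000 g/kg ≈ 0.1 kg
brown sugar: 1/3 cup × 14/5 ≈ 0.9 cup
cake flour: 6 oz × 14/5 = 16.8 oz
milk: 2 tbsp × 14/5 = 5.6 tbsp
bread flour: 90 g × 14/5 ÷ 28.35 g/oz ≈ 8.9 oz
cocoa powder: 2 oz × 14/5 × 28.35 g/oz ≈ 158.8 g

sliced almonds: 0.1 kg; brown sugar: 0.9 cup; cake flour: 16.8 oz; milk: 5.6 tbsp; bread flour: 8.9 oz; cocoa powder: 158.8 g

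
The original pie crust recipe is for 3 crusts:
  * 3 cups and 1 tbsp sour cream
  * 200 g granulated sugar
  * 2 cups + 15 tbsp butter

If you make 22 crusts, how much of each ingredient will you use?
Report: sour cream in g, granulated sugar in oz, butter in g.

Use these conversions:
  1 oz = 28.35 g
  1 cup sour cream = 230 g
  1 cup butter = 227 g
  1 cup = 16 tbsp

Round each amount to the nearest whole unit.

Scaling factor: 22/3.
sour cream: (3 cup + 1 tbsp = 3.0625 cup) × 22/3 × 230 g/cup ≈ 5165 g
granulated sugar: 200 g × 22/3 ÷ 28.35 g/oz ≈ 52 oz
butter: (2 cup + 15 tbsp = 2.9375 cup) × 22/3 × 227 g/cup ≈ 4890 g

sour cream: 5165 g; granulated sugar: 52 oz; butter: 4890 g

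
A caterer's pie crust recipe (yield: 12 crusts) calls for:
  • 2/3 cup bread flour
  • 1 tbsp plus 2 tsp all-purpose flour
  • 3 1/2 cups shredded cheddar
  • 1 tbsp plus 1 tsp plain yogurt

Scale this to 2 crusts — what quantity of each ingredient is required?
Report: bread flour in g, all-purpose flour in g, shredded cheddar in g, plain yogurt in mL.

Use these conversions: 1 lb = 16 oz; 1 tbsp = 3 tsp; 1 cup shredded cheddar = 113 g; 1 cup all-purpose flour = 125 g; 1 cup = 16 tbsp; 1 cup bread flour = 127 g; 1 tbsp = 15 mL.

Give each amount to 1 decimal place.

bread flour: 14.1 g; all-purpose flour: 2.2 g; shredded cheddar: 65.9 g; plain yogurt: 3.3 mL

Scaling factor: 2/12 = 1/6.
bread flour: 2/3 cup × 1/6 × 127 g/cup ≈ 14.1 g
all-purpose flour: (1 tbsp + 2 tsp = 5/3 tbsp) × 1/6 ÷ 16 tbsp/cup × 125 g/cup ≈ 2.2 g
shredded cheddar: 3.5 cup × 1/6 × 113 g/cup ≈ 65.9 g
plain yogurt: (1 tbsp + 1 tsp = 4/3 tbsp) × 1/6 × 15 mL/tbsp ≈ 3.3 mL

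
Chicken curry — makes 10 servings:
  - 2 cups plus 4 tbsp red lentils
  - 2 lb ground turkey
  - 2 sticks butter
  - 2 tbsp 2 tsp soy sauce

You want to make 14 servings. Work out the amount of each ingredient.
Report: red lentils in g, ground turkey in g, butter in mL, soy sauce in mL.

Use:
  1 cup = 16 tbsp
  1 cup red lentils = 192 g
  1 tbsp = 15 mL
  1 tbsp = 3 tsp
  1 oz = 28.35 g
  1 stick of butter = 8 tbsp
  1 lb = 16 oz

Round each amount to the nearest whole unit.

red lentils: 605 g; ground turkey: 1270 g; butter: 336 mL; soy sauce: 56 mL

Scaling factor: 14/10 = 7/5 = 1.4.
red lentils: (2 cup + 4 tbsp = 2.25 cup) × 7/5 × 192 g/cup ≈ 605 g
ground turkey: 2 lb × 7/5 × 16 oz/lb × 28.35 g/oz ≈ 1270 g
butter: 2 stick × 7/5 × 8 tbsp/stick × 15 mL/tbsp = 336 mL
soy sauce: (2 tbsp + 2 tsp = 8/3 tbsp) × 7/5 × 15 mL/tbsp = 56 mL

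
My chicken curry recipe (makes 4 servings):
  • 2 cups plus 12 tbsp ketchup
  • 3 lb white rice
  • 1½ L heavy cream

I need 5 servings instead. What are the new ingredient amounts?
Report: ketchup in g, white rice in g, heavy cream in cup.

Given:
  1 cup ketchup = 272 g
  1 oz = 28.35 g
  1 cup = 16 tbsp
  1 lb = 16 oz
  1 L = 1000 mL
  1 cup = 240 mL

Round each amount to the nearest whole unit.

ketchup: 935 g; white rice: 1701 g; heavy cream: 8 cup

Scaling factor: 5/4 = 1.25.
ketchup: (2 cup + 12 tbsp = 2.75 cup) × 5/4 × 272 g/cup = 935 g
white rice: 3 lb × 5/4 × 16 oz/lb × 28.35 g/oz = 1701 g
heavy cream: 1.5 L × 5/4 × 1000 mL/L ÷ 240 mL/cup ≈ 8 cup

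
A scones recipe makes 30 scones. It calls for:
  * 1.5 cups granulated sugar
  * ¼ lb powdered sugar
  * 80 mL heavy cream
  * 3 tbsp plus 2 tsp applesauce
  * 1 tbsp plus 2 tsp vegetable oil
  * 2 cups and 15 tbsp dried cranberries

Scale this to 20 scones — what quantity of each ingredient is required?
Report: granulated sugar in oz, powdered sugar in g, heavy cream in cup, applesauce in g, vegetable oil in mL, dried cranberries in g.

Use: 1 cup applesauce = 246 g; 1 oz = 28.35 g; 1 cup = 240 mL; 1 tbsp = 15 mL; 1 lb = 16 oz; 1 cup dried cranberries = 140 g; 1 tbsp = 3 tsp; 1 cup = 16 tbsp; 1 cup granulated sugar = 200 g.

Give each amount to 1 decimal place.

granulated sugar: 7.1 oz; powdered sugar: 75.6 g; heavy cream: 0.2 cup; applesauce: 37.6 g; vegetable oil: 16.7 mL; dried cranberries: 274.2 g

Scaling factor: 20/30 = 2/3.
granulated sugar: 1.5 cup × 2/3 × 200 g/cup ÷ 28.35 g/oz ≈ 7.1 oz
powdered sugar: 0.25 lb × 2/3 × 16 oz/lb × 28.35 g/oz = 75.6 g
heavy cream: 80 mL × 2/3 ÷ 240 mL/cup ≈ 0.2 cup
applesauce: (3 tbsp + 2 tsp = 11/3 tbsp) × 2/3 ÷ 16 tbsp/cup × 246 g/cup ≈ 37.6 g
vegetable oil: (1 tbsp + 2 tsp = 5/3 tbsp) × 2/3 × 15 mL/tbsp ≈ 16.7 mL
dried cranberries: (2 cup + 15 tbsp = 2.9375 cup) × 2/3 × 140 g/cup ≈ 274.2 g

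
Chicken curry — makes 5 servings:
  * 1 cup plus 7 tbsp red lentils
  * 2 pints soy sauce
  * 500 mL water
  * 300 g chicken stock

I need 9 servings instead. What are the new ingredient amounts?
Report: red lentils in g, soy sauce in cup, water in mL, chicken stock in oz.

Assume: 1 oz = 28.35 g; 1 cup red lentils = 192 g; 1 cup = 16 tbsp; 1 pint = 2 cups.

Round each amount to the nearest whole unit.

red lentils: 497 g; soy sauce: 7 cup; water: 900 mL; chicken stock: 19 oz

Scaling factor: 9/5 = 1.8.
red lentils: (1 cup + 7 tbsp = 1.4375 cup) × 9/5 × 192 g/cup ≈ 497 g
soy sauce: 2 pint × 9/5 × 2 cup/pint ≈ 7 cup
water: 500 mL × 9/5 = 900 mL
chicken stock: 300 g × 9/5 ÷ 28.35 g/oz ≈ 19 oz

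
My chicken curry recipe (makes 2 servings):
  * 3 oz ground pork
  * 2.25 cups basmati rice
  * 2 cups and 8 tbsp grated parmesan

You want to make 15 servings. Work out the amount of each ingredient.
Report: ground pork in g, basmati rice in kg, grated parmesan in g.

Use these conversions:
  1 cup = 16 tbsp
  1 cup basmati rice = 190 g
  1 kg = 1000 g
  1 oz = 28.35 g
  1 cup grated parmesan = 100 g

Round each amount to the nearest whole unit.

ground pork: 638 g; basmati rice: 3 kg; grated parmesan: 1875 g

Scaling factor: 15/2 = 7.5.
ground pork: 3 oz × 15/2 × 28.35 g/oz ≈ 638 g
basmati rice: 2.25 cup × 15/2 × 190 g/cup ÷ 1000 g/kg ≈ 3 kg
grated parmesan: (2 cup + 8 tbsp = 2.5 cup) × 15/2 × 100 g/cup = 1875 g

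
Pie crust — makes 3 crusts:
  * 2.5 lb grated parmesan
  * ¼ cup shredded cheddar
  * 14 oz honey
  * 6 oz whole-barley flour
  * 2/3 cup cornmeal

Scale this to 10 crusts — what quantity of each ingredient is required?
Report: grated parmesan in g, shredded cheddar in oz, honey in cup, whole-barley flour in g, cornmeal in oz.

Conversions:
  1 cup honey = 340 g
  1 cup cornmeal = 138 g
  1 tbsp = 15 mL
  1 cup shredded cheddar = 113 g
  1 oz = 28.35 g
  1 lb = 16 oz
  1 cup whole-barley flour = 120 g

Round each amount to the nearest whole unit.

grated parmesan: 3780 g; shredded cheddar: 3 oz; honey: 4 cup; whole-barley flour: 567 g; cornmeal: 11 oz

Scaling factor: 10/3.
grated parmesan: 2.5 lb × 10/3 × 16 oz/lb × 28.35 g/oz = 3780 g
shredded cheddar: 0.25 cup × 10/3 × 113 g/cup ÷ 28.35 g/oz ≈ 3 oz
honey: 14 oz × 10/3 × 28.35 g/oz ÷ 340 g/cup ≈ 4 cup
whole-barley flour: 6 oz × 10/3 × 28.35 g/oz = 567 g
cornmeal: 2/3 cup × 10/3 × 138 g/cup ÷ 28.35 g/oz ≈ 11 oz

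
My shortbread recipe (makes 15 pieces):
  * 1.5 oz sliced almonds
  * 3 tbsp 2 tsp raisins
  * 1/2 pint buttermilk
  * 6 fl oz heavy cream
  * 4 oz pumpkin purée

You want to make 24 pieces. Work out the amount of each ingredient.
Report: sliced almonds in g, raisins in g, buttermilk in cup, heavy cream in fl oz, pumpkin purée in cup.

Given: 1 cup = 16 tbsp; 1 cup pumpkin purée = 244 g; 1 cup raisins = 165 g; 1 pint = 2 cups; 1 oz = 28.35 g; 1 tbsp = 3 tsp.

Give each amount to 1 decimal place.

Scaling factor: 24/15 = 8/5 = 1.6.
sliced almonds: 1.5 oz × 8/5 × 28.35 g/oz ≈ 68.0 g
raisins: (3 tbsp + 2 tsp = 11/3 tbsp) × 8/5 ÷ 16 tbsp/cup × 165 g/cup = 60.5 g
buttermilk: 0.5 pint × 8/5 × 2 cup/pint = 1.6 cup
heavy cream: 6 fl oz × 8/5 = 9.6 fl oz
pumpkin purée: 4 oz × 8/5 × 28.35 g/oz ÷ 244 g/cup ≈ 0.7 cup

sliced almonds: 68.0 g; raisins: 60.5 g; buttermilk: 1.6 cup; heavy cream: 9.6 fl oz; pumpkin purée: 0.7 cup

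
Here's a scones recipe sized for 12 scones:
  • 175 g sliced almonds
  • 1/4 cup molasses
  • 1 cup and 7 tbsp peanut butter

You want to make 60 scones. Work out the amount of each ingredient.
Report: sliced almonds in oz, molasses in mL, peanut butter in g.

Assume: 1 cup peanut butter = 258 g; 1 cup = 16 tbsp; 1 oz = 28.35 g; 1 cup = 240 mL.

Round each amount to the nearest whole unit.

Scaling factor: 60/12 = 5.
sliced almonds: 175 g × 5 ÷ 28.35 g/oz ≈ 31 oz
molasses: 0.25 cup × 5 × 240 mL/cup = 300 mL
peanut butter: (1 cup + 7 tbsp = 1.4375 cup) × 5 × 258 g/cup ≈ 1854 g

sliced almonds: 31 oz; molasses: 300 mL; peanut butter: 1854 g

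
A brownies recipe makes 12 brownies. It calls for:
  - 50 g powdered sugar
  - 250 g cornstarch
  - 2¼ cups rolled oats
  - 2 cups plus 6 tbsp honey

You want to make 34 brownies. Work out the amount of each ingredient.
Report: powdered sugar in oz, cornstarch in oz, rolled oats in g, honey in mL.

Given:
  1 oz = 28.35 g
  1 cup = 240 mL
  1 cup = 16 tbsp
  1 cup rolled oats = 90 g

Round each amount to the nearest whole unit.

Scaling factor: 34/12 = 17/6.
powdered sugar: 50 g × 17/6 ÷ 28.35 g/oz ≈ 5 oz
cornstarch: 250 g × 17/6 ÷ 28.35 g/oz ≈ 25 oz
rolled oats: 2.25 cup × 17/6 × 90 g/cup ≈ 574 g
honey: (2 cup + 6 tbsp = 2.375 cup) × 17/6 × 240 mL/cup = 1615 mL

powdered sugar: 5 oz; cornstarch: 25 oz; rolled oats: 574 g; honey: 1615 mL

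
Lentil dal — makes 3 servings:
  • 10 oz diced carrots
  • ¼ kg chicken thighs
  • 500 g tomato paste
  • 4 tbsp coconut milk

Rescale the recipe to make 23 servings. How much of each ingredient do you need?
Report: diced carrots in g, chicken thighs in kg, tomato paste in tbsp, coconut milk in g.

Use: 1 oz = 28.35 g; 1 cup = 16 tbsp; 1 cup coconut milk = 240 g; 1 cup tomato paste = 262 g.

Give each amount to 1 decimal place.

diced carrots: 2173.5 g; chicken thighs: 1.9 kg; tomato paste: 234.1 tbsp; coconut milk: 460.0 g

Scaling factor: 23/3.
diced carrots: 10 oz × 23/3 × 28.35 g/oz = 2173.5 g
chicken thighs: 0.25 kg × 23/3 ≈ 1.9 kg
tomato paste: 500 g × 23/3 ÷ 262 g/cup × 16 tbsp/cup ≈ 234.1 tbsp
coconut milk: 4 tbsp × 23/3 ÷ 16 tbsp/cup × 240 g/cup = 460.0 g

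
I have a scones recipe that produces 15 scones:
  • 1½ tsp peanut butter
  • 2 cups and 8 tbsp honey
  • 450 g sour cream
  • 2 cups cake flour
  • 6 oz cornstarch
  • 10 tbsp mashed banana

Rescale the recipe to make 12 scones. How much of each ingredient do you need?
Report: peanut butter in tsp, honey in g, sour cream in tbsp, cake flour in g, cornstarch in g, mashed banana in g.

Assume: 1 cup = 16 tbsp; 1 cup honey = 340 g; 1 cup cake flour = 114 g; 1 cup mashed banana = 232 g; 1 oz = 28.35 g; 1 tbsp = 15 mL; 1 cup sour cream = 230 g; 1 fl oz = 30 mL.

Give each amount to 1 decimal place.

Scaling factor: 12/15 = 4/5 = 0.8.
peanut butter: 1.5 tsp × 4/5 = 1.2 tsp
honey: (2 cup + 8 tbsp = 2.5 cup) × 4/5 × 340 g/cup = 680.0 g
sour cream: 450 g × 4/5 ÷ 230 g/cup × 16 tbsp/cup ≈ 25.0 tbsp
cake flour: 2 cup × 4/5 × 114 g/cup = 182.4 g
cornstarch: 6 oz × 4/5 × 28.35 g/oz ≈ 136.1 g
mashed banana: 10 tbsp × 4/5 ÷ 16 tbsp/cup × 232 g/cup = 116.0 g

peanut butter: 1.2 tsp; honey: 680.0 g; sour cream: 25.0 tbsp; cake flour: 182.4 g; cornstarch: 136.1 g; mashed banana: 116.0 g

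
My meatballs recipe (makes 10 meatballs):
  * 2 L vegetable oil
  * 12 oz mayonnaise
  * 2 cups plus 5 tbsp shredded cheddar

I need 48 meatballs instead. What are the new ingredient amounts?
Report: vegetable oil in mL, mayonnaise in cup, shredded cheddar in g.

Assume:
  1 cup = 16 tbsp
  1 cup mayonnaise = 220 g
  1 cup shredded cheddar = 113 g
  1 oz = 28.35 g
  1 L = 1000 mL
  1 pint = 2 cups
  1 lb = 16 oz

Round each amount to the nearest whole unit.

Scaling factor: 48/10 = 24/5 = 4.8.
vegetable oil: 2 L × 24/5 × 1000 mL/L = 9600 mL
mayonnaise: 12 oz × 24/5 × 28.35 g/oz ÷ 220 g/cup ≈ 7 cup
shredded cheddar: (2 cup + 5 tbsp = 2.3125 cup) × 24/5 × 113 g/cup ≈ 1254 g

vegetable oil: 9600 mL; mayonnaise: 7 cup; shredded cheddar: 1254 g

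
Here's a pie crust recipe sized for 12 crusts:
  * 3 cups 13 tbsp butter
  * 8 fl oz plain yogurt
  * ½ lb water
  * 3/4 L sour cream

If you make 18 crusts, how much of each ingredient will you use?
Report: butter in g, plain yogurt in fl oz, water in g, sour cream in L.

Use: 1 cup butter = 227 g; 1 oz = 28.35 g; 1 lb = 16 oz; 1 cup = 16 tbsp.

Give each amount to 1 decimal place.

Scaling factor: 18/12 = 3/2 = 1.5.
butter: (3 cup + 13 tbsp = 3.8125 cup) × 3/2 × 227 g/cup ≈ 1298.2 g
plain yogurt: 8 fl oz × 3/2 = 12.0 fl oz
water: 0.5 lb × 3/2 × 16 oz/lb × 28.35 g/oz = 340.2 g
sour cream: 0.75 L × 3/2 ≈ 1.1 L

butter: 1298.2 g; plain yogurt: 12.0 fl oz; water: 340.2 g; sour cream: 1.1 L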